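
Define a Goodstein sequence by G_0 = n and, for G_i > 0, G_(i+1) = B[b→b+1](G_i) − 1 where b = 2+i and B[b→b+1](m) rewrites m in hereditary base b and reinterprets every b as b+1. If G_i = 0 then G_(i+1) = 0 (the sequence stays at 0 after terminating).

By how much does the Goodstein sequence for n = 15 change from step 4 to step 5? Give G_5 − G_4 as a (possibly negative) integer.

(0) 15|_2 = 2^(2 + 1) + 2^2 + 2 + 1 ↦ 3^(3 + 1) + 3^3 + 3 + 1|_3 = 112 ⇒ 111
(1) 111|_3 = 3^(3 + 1) + 3^3 + 3 ↦ 4^(4 + 1) + 4^4 + 4|_4 = 1284 ⇒ 1283
(2) 1283|_4 = 4^(4 + 1) + 4^4 + 3 ↦ 5^(5 + 1) + 5^5 + 3|_5 = 18753 ⇒ 18752
(3) 18752|_5 = 5^(5 + 1) + 5^5 + 2 ↦ 6^(6 + 1) + 6^6 + 2|_6 = 326594 ⇒ 326593
(4) 326593|_6 = 6^(6 + 1) + 6^6 + 1 ↦ 7^(7 + 1) + 7^7 + 1|_7 = 6588345 ⇒ 6588344

6261751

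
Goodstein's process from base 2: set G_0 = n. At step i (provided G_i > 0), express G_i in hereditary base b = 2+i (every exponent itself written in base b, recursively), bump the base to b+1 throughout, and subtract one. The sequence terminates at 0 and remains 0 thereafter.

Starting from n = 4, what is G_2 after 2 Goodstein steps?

41

step 0: 4 = 2^2; sub 3 for 2: 3^3; = 27; G_1 = 27−1 = 26
step 1: 26 = 2·3^2 + 2·3 + 2; sub 4 for 3: 2·4^2 + 2·4 + 2; = 42; G_2 = 42−1 = 41
step 2: 41 = 2·4^2 + 2·4 + 1; sub 5 for 4: 2·5^2 + 2·5 + 1; = 61; G_3 = 61−1 = 60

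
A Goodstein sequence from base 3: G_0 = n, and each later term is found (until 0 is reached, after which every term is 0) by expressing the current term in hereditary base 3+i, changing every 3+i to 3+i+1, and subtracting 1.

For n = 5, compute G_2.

5

step 0: 5 = 3 + 2; sub 4 for 3: 4 + 2; = 6; G_1 = 6−1 = 5
step 1: 5 = 4 + 1; sub 5 for 4: 5 + 1; = 6; G_2 = 6−1 = 5
step 2: 5 = 5; sub 6 for 5: 6; = 6; G_3 = 6−1 = 5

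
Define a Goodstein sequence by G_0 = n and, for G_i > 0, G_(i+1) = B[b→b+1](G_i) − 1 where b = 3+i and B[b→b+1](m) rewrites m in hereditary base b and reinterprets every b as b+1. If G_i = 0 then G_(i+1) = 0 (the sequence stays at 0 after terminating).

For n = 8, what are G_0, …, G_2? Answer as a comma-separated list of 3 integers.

(0) 8|_3 = 2·3 + 2 ↦ 2·4 + 2|_4 = 10 ⇒ 9
(1) 9|_4 = 2·4 + 1 ↦ 2·5 + 1|_5 = 11 ⇒ 10

8, 9, 10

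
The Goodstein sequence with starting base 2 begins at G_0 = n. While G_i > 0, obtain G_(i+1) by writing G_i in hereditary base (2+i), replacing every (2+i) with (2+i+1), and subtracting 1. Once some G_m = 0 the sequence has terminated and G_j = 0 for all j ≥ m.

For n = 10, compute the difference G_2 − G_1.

(0) 10|_2 = 2^(2 + 1) + 2 ↦ 3^(3 + 1) + 3|_3 = 84 ⇒ 83
(1) 83|_3 = 3^(3 + 1) + 2 ↦ 4^(4 + 1) + 2|_4 = 1026 ⇒ 1025

942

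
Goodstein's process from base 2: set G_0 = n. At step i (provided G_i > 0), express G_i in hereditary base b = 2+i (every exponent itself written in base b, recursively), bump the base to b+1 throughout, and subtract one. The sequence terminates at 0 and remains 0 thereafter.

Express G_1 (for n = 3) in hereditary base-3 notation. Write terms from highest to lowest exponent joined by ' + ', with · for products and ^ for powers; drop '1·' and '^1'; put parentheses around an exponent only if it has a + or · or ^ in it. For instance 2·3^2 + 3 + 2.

3

G_0=3  [base 2] 2 + 1  →[2↦3]→  3 + 1 = 4  −1 ⇒ G_1=3
G_1=3  [base 3] 3  →[3↦4]→  4 = 4  −1 ⇒ G_2=3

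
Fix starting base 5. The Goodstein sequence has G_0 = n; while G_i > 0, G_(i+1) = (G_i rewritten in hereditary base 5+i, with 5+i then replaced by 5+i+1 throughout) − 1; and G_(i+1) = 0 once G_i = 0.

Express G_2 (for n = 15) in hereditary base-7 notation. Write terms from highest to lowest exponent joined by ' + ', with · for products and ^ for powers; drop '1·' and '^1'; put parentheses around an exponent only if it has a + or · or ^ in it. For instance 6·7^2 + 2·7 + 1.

G_0=15  [base 5] 3·5  →[5↦6]→  3·6 = 18  −1 ⇒ G_1=17
G_1=17  [base 6] 2·6 + 5  →[6↦7]→  2·7 + 5 = 19  −1 ⇒ G_2=18

2·7 + 4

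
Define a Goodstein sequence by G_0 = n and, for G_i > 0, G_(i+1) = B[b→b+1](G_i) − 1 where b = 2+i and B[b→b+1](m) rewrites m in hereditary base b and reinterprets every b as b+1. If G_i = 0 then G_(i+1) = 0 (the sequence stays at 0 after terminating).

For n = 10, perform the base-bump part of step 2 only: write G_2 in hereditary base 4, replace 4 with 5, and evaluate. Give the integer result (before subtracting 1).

i=0: 10 = 2^(2 + 1) + 2 (b=2); 2→3: 3^(3 + 1) + 3 = 84; 84−1 = 83
i=1: 83 = 3^(3 + 1) + 2 (b=3); 3→4: 4^(4 + 1) + 2 = 1026; 1026−1 = 1025
i=2: 1025 = 4^(4 + 1) + 1 (b=4); 4→5: 5^(5 + 1) + 1 = 15626; 15626−1 = 15625

15626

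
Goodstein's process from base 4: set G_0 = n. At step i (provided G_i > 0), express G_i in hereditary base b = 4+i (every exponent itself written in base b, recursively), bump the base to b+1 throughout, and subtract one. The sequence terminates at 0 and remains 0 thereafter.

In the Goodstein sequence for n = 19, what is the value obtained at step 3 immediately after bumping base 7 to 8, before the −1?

G_0 = 19. HB_4(19) = 4^2 + 3. Bump = 28. G_1 = 27.
G_1 = 27. HB_5(27) = 5^2 + 2. Bump = 38. G_2 = 37.
G_2 = 37. HB_6(37) = 6^2 + 1. Bump = 50. G_3 = 49.

64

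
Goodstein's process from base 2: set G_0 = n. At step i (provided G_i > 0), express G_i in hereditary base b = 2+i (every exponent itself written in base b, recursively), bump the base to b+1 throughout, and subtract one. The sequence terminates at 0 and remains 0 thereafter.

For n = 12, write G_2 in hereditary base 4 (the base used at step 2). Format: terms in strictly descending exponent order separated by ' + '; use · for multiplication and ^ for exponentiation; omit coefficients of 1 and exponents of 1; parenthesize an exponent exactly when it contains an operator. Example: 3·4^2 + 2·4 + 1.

i=0: 12 = 2^(2 + 1) + 2^2 (b=2); 2→3: 3^(3 + 1) + 3^3 = 108; 108−1 = 107
i=1: 107 = 3^(3 + 1) + 2·3^2 + 2·3 + 2 (b=3); 3→4: 4^(4 + 1) + 2·4^2 + 2·4 + 2 = 1066; 1066−1 = 1065
i=2: 1065 = 4^(4 + 1) + 2·4^2 + 2·4 + 1 (b=4); 4→5: 5^(5 + 1) + 2·5^2 + 2·5 + 1 = 15686; 15686−1 = 15685

4^(4 + 1) + 2·4^2 + 2·4 + 1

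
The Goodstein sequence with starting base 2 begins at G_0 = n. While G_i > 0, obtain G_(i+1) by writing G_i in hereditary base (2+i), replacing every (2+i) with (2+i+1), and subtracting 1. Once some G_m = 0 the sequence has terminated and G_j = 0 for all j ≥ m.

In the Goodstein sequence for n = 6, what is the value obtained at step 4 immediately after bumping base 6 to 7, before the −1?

i=0: 6 = 2^2 + 2 (b=2); 2→3: 3^3 + 3 = 30; 30−1 = 29
i=1: 29 = 3^3 + 2 (b=3); 3→4: 4^4 + 2 = 258; 258−1 = 257
i=2: 257 = 4^4 + 1 (b=4); 4→5: 5^5 + 1 = 3126; 3126−1 = 3125
i=3: 3125 = 5^5 (b=5); 5→6: 6^6 = 46656; 46656−1 = 46655
i=4: 46655 = 5·6^5 + 5·6^4 + 5·6^3 + 5·6^2 + 5·6 + 5 (b=6); 6→7: 5·7^5 + 5·7^4 + 5·7^3 + 5·7^2 + 5·7 + 5 = 98040; 98040−1 = 98039

98040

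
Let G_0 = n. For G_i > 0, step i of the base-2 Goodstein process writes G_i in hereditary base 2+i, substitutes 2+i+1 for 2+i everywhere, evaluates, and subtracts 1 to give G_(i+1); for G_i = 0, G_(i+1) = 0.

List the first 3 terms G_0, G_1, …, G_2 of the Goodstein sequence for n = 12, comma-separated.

G_0 = 12. HB_2(12) = 2^(2 + 1) + 2^2. Bump = 108. G_1 = 107.
G_1 = 107. HB_3(107) = 3^(3 + 1) + 2·3^2 + 2·3 + 2. Bump = 1066. G_2 = 1065.

12, 107, 1065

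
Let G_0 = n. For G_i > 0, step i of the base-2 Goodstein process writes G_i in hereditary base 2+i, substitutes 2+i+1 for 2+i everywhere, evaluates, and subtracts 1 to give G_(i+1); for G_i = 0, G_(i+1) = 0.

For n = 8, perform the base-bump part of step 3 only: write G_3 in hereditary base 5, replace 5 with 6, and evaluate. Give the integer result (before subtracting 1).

93396

i=0: 8 = 2^(2 + 1) (b=2); 2→3: 3^(3 + 1) = 81; 81−1 = 80
i=1: 80 = 2·3^3 + 2·3^2 + 2·3 + 2 (b=3); 3→4: 2·4^4 + 2·4^2 + 2·4 + 2 = 554; 554−1 = 553
i=2: 553 = 2·4^4 + 2·4^2 + 2·4 + 1 (b=4); 4→5: 2·5^5 + 2·5^2 + 2·5 + 1 = 6311; 6311−1 = 6310
i=3: 6310 = 2·5^5 + 2·5^2 + 2·5 (b=5); 5→6: 2·6^6 + 2·6^2 + 2·6 = 93396; 93396−1 = 93395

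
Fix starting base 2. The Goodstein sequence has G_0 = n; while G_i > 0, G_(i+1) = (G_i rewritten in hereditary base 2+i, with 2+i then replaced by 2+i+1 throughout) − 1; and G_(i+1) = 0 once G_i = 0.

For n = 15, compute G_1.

G_0 = 15. HB_2(15) = 2^(2 + 1) + 2^2 + 2 + 1. Bump = 112. G_1 = 111.
G_1 = 111. HB_3(111) = 3^(3 + 1) + 3^3 + 3. Bump = 1284. G_2 = 1283.

111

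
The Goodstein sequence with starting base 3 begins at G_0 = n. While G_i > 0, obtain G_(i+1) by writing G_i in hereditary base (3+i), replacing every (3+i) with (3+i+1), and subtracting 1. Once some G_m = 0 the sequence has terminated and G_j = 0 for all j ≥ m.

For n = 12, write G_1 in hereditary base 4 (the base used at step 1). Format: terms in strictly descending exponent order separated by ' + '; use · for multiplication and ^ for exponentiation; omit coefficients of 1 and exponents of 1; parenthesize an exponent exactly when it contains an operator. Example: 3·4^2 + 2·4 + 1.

4^2 + 3

G_0 = 12. HB_3(12) = 3^2 + 3. Bump = 20. G_1 = 19.
G_1 = 19. HB_4(19) = 4^2 + 3. Bump = 28. G_2 = 27.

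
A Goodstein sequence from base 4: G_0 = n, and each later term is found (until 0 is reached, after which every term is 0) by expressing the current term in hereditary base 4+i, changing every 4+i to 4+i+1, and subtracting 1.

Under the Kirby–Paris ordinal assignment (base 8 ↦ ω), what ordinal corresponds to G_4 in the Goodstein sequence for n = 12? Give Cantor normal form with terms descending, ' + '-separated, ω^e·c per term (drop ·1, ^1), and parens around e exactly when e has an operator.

G_0 = 12. HB_4(12) = 3·4. Bump = 15. G_1 = 14.
G_1 = 14. HB_5(14) = 2·5 + 4. Bump = 16. G_2 = 15.
G_2 = 15. HB_6(15) = 2·6 + 3. Bump = 17. G_3 = 16.
G_3 = 16. HB_7(16) = 2·7 + 2. Bump = 18. G_4 = 17.
G_4 = 17. HB_8(17) = 2·8 + 1. Bump = 19. G_5 = 18.

ω·2 + 1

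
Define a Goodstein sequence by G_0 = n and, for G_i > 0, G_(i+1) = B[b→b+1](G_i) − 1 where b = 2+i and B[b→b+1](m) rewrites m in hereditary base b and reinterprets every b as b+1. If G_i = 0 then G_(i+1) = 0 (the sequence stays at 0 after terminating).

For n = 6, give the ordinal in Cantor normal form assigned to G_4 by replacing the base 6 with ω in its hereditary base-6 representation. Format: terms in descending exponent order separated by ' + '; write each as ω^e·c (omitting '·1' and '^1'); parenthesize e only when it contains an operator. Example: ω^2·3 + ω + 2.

ω^5·5 + ω^4·5 + ω^3·5 + ω^2·5 + ω·5 + 5

G_0 = 6. HB_2(6) = 2^2 + 2. Bump = 30. G_1 = 29.
G_1 = 29. HB_3(29) = 3^3 + 2. Bump = 258. G_2 = 257.
G_2 = 257. HB_4(257) = 4^4 + 1. Bump = 3126. G_3 = 3125.
G_3 = 3125. HB_5(3125) = 5^5. Bump = 46656. G_4 = 46655.
G_4 = 46655. HB_6(46655) = 5·6^5 + 5·6^4 + 5·6^3 + 5·6^2 + 5·6 + 5. Bump = 98040. G_5 = 98039.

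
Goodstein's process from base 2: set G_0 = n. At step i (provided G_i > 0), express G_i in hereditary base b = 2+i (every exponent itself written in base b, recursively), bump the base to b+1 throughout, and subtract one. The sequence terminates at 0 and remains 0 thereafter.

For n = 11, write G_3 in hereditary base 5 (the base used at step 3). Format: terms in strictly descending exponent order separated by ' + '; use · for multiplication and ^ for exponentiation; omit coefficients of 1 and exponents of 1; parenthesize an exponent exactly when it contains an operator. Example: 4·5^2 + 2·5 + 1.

5^(5 + 1) + 2

i=0: 11 = 2^(2 + 1) + 2 + 1 (b=2); 2→3: 3^(3 + 1) + 3 + 1 = 85; 85−1 = 84
i=1: 84 = 3^(3 + 1) + 3 (b=3); 3→4: 4^(4 + 1) + 4 = 1028; 1028−1 = 1027
i=2: 1027 = 4^(4 + 1) + 3 (b=4); 4→5: 5^(5 + 1) + 3 = 15628; 15628−1 = 15627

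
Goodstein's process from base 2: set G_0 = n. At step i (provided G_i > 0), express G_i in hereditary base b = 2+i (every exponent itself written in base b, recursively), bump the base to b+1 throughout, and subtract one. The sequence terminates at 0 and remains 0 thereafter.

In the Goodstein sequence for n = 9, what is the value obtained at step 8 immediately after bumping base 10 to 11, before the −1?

855935016216

step 0: 9 = 2^(2 + 1) + 1; sub 3 for 2: 3^(3 + 1) + 1; = 82; G_1 = 82−1 = 81
step 1: 81 = 3^(3 + 1); sub 4 for 3: 4^(4 + 1); = 1024; G_2 = 1024−1 = 1023
step 2: 1023 = 3·4^4 + 3·4^3 + 3·4^2 + 3·4 + 3; sub 5 for 4: 3·5^5 + 3·5^3 + 3·5^2 + 3·5 + 3; = 9843; G_3 = 9843−1 = 9842
step 3: 9842 = 3·5^5 + 3·5^3 + 3·5^2 + 3·5 + 2; sub 6 for 5: 3·6^6 + 3·6^3 + 3·6^2 + 3·6 + 2; = 140744; G_4 = 140744−1 = 140743
step 4: 140743 = 3·6^6 + 3·6^3 + 3·6^2 + 3·6 + 1; sub 7 for 6: 3·7^7 + 3·7^3 + 3·7^2 + 3·7 + 1; = 2471827; G_5 = 2471827−1 = 2471826
step 5: 2471826 = 3·7^7 + 3·7^3 + 3·7^2 + 3·7; sub 8 for 7: 3·8^8 + 3·8^3 + 3·8^2 + 3·8; = 50333400; G_6 = 50333400−1 = 50333399
step 6: 50333399 = 3·8^8 + 3·8^3 + 3·8^2 + 2·8 + 7; sub 9 for 8: 3·9^9 + 3·9^3 + 3·9^2 + 2·9 + 7; = 1162263922; G_7 = 1162263922−1 = 1162263921
step 7: 1162263921 = 3·9^9 + 3·9^3 + 3·9^2 + 2·9 + 6; sub 10 for 9: 3·10^10 + 3·10^3 + 3·10^2 + 2·10 + 6; = 30000003326; G_8 = 30000003326−1 = 30000003325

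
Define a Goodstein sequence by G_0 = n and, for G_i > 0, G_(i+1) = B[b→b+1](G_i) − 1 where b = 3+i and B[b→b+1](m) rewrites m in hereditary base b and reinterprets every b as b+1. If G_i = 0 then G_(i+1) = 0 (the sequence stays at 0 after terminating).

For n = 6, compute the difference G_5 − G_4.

6 —HB3→ 2·3 —bump→ 2·4 = 8 —(−1)→ 7
7 —HB4→ 4 + 3 —bump→ 5 + 3 = 8 —(−1)→ 7
7 —HB5→ 5 + 2 —bump→ 6 + 2 = 8 —(−1)→ 7
7 —HB6→ 6 + 1 —bump→ 7 + 1 = 8 —(−1)→ 7
7 —HB7→ 7 —bump→ 8 = 8 —(−1)→ 7

0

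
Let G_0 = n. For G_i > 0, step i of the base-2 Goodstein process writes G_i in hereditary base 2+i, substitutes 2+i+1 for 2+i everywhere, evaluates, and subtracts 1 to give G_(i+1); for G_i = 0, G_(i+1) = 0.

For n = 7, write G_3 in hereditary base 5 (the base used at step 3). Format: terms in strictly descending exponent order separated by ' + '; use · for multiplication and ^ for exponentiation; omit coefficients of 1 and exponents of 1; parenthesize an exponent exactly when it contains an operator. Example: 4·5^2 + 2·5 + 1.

step 0: 7 = 2^2 + 2 + 1; sub 3 for 2: 3^3 + 3 + 1; = 31; G_1 = 31−1 = 30
step 1: 30 = 3^3 + 3; sub 4 for 3: 4^4 + 4; = 260; G_2 = 260−1 = 259
step 2: 259 = 4^4 + 3; sub 5 for 4: 5^5 + 3; = 3128; G_3 = 3128−1 = 3127

5^5 + 2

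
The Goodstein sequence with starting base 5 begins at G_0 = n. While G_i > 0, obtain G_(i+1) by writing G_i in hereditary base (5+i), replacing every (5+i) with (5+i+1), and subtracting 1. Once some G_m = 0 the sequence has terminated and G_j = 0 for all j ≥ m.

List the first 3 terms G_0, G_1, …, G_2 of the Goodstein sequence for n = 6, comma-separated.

6, 6, 6

(0) 6|_5 = 5 + 1 ↦ 6 + 1|_6 = 7 ⇒ 6
(1) 6|_6 = 6 ↦ 7|_7 = 7 ⇒ 6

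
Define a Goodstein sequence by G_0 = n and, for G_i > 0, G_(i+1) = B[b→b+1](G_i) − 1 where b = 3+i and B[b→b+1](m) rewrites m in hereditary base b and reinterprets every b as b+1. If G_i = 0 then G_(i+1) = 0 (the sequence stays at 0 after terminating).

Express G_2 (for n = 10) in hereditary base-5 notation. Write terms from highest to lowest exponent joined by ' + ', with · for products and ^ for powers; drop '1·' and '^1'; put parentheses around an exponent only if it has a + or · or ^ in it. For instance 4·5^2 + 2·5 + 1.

base 3: 10 = 3^2 + 1; at 4: 4^2 + 1 = 17; next = 16
base 4: 16 = 4^2; at 5: 5^2 = 25; next = 24

4·5 + 4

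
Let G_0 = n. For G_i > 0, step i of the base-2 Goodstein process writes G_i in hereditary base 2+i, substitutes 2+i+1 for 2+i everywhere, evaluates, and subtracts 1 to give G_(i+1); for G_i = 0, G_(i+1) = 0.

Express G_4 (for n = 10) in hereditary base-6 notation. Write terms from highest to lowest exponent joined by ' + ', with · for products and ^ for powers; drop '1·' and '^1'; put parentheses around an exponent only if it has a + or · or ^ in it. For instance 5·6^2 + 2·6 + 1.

G_0=10  [base 2] 2^(2 + 1) + 2  →[2↦3]→  3^(3 + 1) + 3 = 84  −1 ⇒ G_1=83
G_1=83  [base 3] 3^(3 + 1) + 2  →[3↦4]→  4^(4 + 1) + 2 = 1026  −1 ⇒ G_2=1025
G_2=1025  [base 4] 4^(4 + 1) + 1  →[4↦5]→  5^(5 + 1) + 1 = 15626  −1 ⇒ G_3=15625
G_3=15625  [base 5] 5^(5 + 1)  →[5↦6]→  6^(6 + 1) = 279936  −1 ⇒ G_4=279935
G_4=279935  [base 6] 5·6^6 + 5·6^5 + 5·6^4 + 5·6^3 + 5·6^2 + 5·6 + 5  →[6↦7]→  5·7^7 + 5·7^5 + 5·7^4 + 5·7^3 + 5·7^2 + 5·7 + 5 = 4215755  −1 ⇒ G_5=4215754

5·6^6 + 5·6^5 + 5·6^4 + 5·6^3 + 5·6^2 + 5·6 + 5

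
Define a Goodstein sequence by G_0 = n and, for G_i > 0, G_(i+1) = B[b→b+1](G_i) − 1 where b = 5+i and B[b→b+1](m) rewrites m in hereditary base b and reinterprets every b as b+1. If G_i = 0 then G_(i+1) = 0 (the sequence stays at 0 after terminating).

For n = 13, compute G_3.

16

13 —HB5→ 2·5 + 3 —bump→ 2·6 + 3 = 15 —(−1)→ 14
14 —HB6→ 2·6 + 2 —bump→ 2·7 + 2 = 16 —(−1)→ 15
15 —HB7→ 2·7 + 1 —bump→ 2·8 + 1 = 17 —(−1)→ 16
16 —HB8→ 2·8 —bump→ 2·9 = 18 —(−1)→ 17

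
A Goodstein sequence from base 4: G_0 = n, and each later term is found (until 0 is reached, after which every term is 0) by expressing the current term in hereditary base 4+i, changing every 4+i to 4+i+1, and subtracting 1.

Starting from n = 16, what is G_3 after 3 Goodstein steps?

30

step 0: 16 = 4^2; sub 5 for 4: 5^2; = 25; G_1 = 25−1 = 24
step 1: 24 = 4·5 + 4; sub 6 for 5: 4·6 + 4; = 28; G_2 = 28−1 = 27
step 2: 27 = 4·6 + 3; sub 7 for 6: 4·7 + 3; = 31; G_3 = 31−1 = 30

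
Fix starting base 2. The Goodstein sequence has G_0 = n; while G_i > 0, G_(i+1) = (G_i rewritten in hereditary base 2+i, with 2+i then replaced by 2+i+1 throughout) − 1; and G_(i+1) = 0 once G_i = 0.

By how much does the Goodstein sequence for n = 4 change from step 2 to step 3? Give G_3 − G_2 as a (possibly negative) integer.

19

base 2: 4 = 2^2; at 3: 3^3 = 27; next = 26
base 3: 26 = 2·3^2 + 2·3 + 2; at 4: 2·4^2 + 2·4 + 2 = 42; next = 41
base 4: 41 = 2·4^2 + 2·4 + 1; at 5: 2·5^2 + 2·5 + 1 = 61; next = 60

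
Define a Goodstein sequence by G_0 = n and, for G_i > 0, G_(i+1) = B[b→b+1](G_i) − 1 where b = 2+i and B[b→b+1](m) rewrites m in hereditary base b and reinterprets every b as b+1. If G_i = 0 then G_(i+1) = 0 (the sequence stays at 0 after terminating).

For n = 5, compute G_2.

(0) 5|_2 = 2^2 + 1 ↦ 3^3 + 1|_3 = 28 ⇒ 27
(1) 27|_3 = 3^3 ↦ 4^4|_4 = 256 ⇒ 255
(2) 255|_4 = 3·4^3 + 3·4^2 + 3·4 + 3 ↦ 3·5^3 + 3·5^2 + 3·5 + 3|_5 = 468 ⇒ 467

255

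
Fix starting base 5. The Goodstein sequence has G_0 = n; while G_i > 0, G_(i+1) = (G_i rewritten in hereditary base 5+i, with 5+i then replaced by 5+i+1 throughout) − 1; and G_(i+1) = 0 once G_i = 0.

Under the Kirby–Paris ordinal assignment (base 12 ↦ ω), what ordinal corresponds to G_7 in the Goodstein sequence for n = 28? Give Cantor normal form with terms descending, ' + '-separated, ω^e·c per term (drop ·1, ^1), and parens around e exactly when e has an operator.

ω·8 + 5

28 —HB5→ 5^2 + 3 —bump→ 6^2 + 3 = 39 —(−1)→ 38
38 —HB6→ 6^2 + 2 —bump→ 7^2 + 2 = 51 —(−1)→ 50
50 —HB7→ 7^2 + 1 —bump→ 8^2 + 1 = 65 —(−1)→ 64
64 —HB8→ 8^2 —bump→ 9^2 = 81 —(−1)→ 80
80 —HB9→ 8·9 + 8 —bump→ 8·10 + 8 = 88 —(−1)→ 87
87 —HB10→ 8·10 + 7 —bump→ 8·11 + 7 = 95 —(−1)→ 94
94 —HB11→ 8·11 + 6 —bump→ 8·12 + 6 = 102 —(−1)→ 101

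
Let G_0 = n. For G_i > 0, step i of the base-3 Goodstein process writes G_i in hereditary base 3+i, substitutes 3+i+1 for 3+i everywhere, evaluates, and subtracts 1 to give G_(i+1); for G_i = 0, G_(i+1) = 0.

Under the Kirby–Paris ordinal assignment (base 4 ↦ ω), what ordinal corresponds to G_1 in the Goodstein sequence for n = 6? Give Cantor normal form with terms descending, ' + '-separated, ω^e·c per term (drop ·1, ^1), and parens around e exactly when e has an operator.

ω + 3

[0] 6 ≡ 2·3 (base 3). Lift 4: 8. −1: 7.
[1] 7 ≡ 4 + 3 (base 4). Lift 5: 8. −1: 7.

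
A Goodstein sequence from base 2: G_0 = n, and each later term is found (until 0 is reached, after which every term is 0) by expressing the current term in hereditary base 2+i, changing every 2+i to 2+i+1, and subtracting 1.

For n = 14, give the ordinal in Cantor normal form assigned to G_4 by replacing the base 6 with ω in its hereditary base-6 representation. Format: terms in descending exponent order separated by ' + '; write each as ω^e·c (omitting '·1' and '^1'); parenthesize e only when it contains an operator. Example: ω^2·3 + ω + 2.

ω^(ω + 1) + ω^5·5 + ω^4·5 + ω^3·5 + ω^2·5 + ω·5 + 5

[0] 14 ≡ 2^(2 + 1) + 2^2 + 2 (base 2). Lift 3: 111. −1: 110.
[1] 110 ≡ 3^(3 + 1) + 3^3 + 2 (base 3). Lift 4: 1282. −1: 1281.
[2] 1281 ≡ 4^(4 + 1) + 4^4 + 1 (base 4). Lift 5: 18751. −1: 18750.
[3] 18750 ≡ 5^(5 + 1) + 5^5 (base 5). Lift 6: 326592. −1: 326591.
[4] 326591 ≡ 6^(6 + 1) + 5·6^5 + 5·6^4 + 5·6^3 + 5·6^2 + 5·6 + 5 (base 6). Lift 7: 5862841. −1: 5862840.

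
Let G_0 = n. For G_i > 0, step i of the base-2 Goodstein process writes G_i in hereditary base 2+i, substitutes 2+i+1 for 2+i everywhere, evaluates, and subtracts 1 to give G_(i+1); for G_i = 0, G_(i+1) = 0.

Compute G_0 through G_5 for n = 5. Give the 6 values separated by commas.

[0] 5 ≡ 2^2 + 1 (base 2). Lift 3: 28. −1: 27.
[1] 27 ≡ 3^3 (base 3). Lift 4: 256. −1: 255.
[2] 255 ≡ 3·4^3 + 3·4^2 + 3·4 + 3 (base 4). Lift 5: 468. −1: 467.
[3] 467 ≡ 3·5^3 + 3·5^2 + 3·5 + 2 (base 5). Lift 6: 776. −1: 775.
[4] 775 ≡ 3·6^3 + 3·6^2 + 3·6 + 1 (base 6). Lift 7: 1198. −1: 1197.

5, 27, 255, 467, 775, 1197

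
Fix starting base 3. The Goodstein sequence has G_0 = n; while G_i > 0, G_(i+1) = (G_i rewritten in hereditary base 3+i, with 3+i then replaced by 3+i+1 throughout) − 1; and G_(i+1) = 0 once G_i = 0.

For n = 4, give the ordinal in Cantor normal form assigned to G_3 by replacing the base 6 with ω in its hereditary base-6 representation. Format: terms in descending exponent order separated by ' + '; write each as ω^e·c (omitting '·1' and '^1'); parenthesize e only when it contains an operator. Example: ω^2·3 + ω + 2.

3

G_0=4  [base 3] 3 + 1  →[3↦4]→  4 + 1 = 5  −1 ⇒ G_1=4
G_1=4  [base 4] 4  →[4↦5]→  5 = 5  −1 ⇒ G_2=4
G_2=4  [base 5] 4  →[5↦6]→  4 = 4  −1 ⇒ G_3=3
G_3=3  [base 6] 3  →[6↦7]→  3 = 3  −1 ⇒ G_4=2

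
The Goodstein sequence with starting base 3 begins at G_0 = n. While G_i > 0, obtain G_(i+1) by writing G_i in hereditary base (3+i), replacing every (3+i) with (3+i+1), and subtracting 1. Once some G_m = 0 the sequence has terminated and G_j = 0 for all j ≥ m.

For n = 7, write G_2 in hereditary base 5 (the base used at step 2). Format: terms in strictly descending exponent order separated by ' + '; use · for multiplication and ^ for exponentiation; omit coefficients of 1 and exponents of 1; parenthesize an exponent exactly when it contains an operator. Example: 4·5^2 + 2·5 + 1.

G_0=7  [base 3] 2·3 + 1  →[3↦4]→  2·4 + 1 = 9  −1 ⇒ G_1=8
G_1=8  [base 4] 2·4  →[4↦5]→  2·5 = 10  −1 ⇒ G_2=9
G_2=9  [base 5] 5 + 4  →[5↦6]→  6 + 4 = 10  −1 ⇒ G_3=9

5 + 4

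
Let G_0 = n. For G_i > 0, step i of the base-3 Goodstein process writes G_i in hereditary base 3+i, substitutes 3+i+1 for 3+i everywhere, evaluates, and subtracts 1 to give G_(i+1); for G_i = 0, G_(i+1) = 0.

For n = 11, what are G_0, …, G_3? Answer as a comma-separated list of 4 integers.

(0) 11|_3 = 3^2 + 2 ↦ 4^2 + 2|_4 = 18 ⇒ 17
(1) 17|_4 = 4^2 + 1 ↦ 5^2 + 1|_5 = 26 ⇒ 25
(2) 25|_5 = 5^2 ↦ 6^2|_6 = 36 ⇒ 35

11, 17, 25, 35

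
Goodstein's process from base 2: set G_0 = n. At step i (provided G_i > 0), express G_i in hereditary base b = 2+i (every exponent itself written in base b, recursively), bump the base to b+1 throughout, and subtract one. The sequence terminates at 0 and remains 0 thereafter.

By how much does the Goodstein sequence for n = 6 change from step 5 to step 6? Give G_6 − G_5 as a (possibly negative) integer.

89204

G_0 = 6. HB_2(6) = 2^2 + 2. Bump = 30. G_1 = 29.
G_1 = 29. HB_3(29) = 3^3 + 2. Bump = 258. G_2 = 257.
G_2 = 257. HB_4(257) = 4^4 + 1. Bump = 3126. G_3 = 3125.
G_3 = 3125. HB_5(3125) = 5^5. Bump = 46656. G_4 = 46655.
G_4 = 46655. HB_6(46655) = 5·6^5 + 5·6^4 + 5·6^3 + 5·6^2 + 5·6 + 5. Bump = 98040. G_5 = 98039.
G_5 = 98039. HB_7(98039) = 5·7^5 + 5·7^4 + 5·7^3 + 5·7^2 + 5·7 + 4. Bump = 187244. G_6 = 187243.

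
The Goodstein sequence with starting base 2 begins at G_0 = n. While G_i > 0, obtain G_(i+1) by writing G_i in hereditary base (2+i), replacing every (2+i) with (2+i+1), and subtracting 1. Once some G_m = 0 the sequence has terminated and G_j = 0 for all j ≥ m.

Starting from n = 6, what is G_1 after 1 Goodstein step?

29

6 —HB2→ 2^2 + 2 —bump→ 3^3 + 3 = 30 —(−1)→ 29
29 —HB3→ 3^3 + 2 —bump→ 4^4 + 2 = 258 —(−1)→ 257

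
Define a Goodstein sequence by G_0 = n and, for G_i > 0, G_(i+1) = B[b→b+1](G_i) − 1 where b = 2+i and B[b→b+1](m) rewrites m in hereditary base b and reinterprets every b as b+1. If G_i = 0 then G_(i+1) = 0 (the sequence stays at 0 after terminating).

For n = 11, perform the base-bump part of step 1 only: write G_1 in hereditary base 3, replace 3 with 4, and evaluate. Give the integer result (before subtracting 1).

1028

11 —HB2→ 2^(2 + 1) + 2 + 1 —bump→ 3^(3 + 1) + 3 + 1 = 85 —(−1)→ 84
84 —HB3→ 3^(3 + 1) + 3 —bump→ 4^(4 + 1) + 4 = 1028 —(−1)→ 1027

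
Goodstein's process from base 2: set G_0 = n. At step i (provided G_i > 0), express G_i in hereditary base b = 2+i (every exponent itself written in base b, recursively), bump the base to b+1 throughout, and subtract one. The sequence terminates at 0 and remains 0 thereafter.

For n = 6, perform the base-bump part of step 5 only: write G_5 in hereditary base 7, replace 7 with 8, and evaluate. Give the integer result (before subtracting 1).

G_0 = 6. HB_2(6) = 2^2 + 2. Bump = 30. G_1 = 29.
G_1 = 29. HB_3(29) = 3^3 + 2. Bump = 258. G_2 = 257.
G_2 = 257. HB_4(257) = 4^4 + 1. Bump = 3126. G_3 = 3125.
G_3 = 3125. HB_5(3125) = 5^5. Bump = 46656. G_4 = 46655.
G_4 = 46655. HB_6(46655) = 5·6^5 + 5·6^4 + 5·6^3 + 5·6^2 + 5·6 + 5. Bump = 98040. G_5 = 98039.
G_5 = 98039. HB_7(98039) = 5·7^5 + 5·7^4 + 5·7^3 + 5·7^2 + 5·7 + 4. Bump = 187244. G_6 = 187243.

187244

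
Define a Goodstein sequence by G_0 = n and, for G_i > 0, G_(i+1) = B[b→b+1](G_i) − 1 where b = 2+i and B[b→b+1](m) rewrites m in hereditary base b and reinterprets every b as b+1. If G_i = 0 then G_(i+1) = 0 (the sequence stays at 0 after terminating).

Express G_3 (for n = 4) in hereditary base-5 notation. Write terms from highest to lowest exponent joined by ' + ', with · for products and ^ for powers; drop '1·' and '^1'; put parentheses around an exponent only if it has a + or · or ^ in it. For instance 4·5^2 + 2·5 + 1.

2·5^2 + 2·5

G_0 = 4. HB_2(4) = 2^2. Bump = 27. G_1 = 26.
G_1 = 26. HB_3(26) = 2·3^2 + 2·3 + 2. Bump = 42. G_2 = 41.
G_2 = 41. HB_4(41) = 2·4^2 + 2·4 + 1. Bump = 61. G_3 = 60.
G_3 = 60. HB_5(60) = 2·5^2 + 2·5. Bump = 84. G_4 = 83.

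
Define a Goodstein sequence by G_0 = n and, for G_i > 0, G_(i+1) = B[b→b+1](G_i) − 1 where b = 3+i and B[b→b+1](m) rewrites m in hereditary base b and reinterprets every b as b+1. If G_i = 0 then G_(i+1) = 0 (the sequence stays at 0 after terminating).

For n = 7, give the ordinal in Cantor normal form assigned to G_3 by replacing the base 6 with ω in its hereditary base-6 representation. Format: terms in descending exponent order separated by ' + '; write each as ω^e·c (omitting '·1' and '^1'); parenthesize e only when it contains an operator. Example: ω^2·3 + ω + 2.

ω + 3

G_0=7  [base 3] 2·3 + 1  →[3↦4]→  2·4 + 1 = 9  −1 ⇒ G_1=8
G_1=8  [base 4] 2·4  →[4↦5]→  2·5 = 10  −1 ⇒ G_2=9
G_2=9  [base 5] 5 + 4  →[5↦6]→  6 + 4 = 10  −1 ⇒ G_3=9
G_3=9  [base 6] 6 + 3  →[6↦7]→  7 + 3 = 10  −1 ⇒ G_4=9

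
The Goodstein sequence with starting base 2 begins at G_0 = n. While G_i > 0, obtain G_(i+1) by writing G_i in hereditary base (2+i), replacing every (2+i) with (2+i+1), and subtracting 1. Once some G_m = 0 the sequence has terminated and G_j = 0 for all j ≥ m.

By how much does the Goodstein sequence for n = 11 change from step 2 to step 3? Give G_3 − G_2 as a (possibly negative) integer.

base 2: 11 = 2^(2 + 1) + 2 + 1; at 3: 3^(3 + 1) + 3 + 1 = 85; next = 84
base 3: 84 = 3^(3 + 1) + 3; at 4: 4^(4 + 1) + 4 = 1028; next = 1027
base 4: 1027 = 4^(4 + 1) + 3; at 5: 5^(5 + 1) + 3 = 15628; next = 15627

14600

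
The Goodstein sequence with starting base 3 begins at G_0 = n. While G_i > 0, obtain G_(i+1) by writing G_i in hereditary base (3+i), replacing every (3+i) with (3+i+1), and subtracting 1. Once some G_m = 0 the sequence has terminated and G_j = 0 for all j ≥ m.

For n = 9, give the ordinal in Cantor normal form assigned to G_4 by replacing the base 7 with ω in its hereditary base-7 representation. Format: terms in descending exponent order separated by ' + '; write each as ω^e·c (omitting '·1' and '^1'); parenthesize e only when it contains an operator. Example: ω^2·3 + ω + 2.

ω·3

(0) 9|_3 = 3^2 ↦ 4^2|_4 = 16 ⇒ 15
(1) 15|_4 = 3·4 + 3 ↦ 3·5 + 3|_5 = 18 ⇒ 17
(2) 17|_5 = 3·5 + 2 ↦ 3·6 + 2|_6 = 20 ⇒ 19
(3) 19|_6 = 3·6 + 1 ↦ 3·7 + 1|_7 = 22 ⇒ 21
(4) 21|_7 = 3·7 ↦ 3·8|_8 = 24 ⇒ 23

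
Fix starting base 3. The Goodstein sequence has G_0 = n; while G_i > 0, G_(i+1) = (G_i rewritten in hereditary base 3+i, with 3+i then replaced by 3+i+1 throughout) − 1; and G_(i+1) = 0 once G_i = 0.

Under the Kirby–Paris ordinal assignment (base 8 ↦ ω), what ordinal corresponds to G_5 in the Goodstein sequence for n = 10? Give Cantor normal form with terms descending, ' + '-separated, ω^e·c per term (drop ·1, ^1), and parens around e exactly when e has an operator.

ω·4 + 1

base 3: 10 = 3^2 + 1; at 4: 4^2 + 1 = 17; next = 16
base 4: 16 = 4^2; at 5: 5^2 = 25; next = 24
base 5: 24 = 4·5 + 4; at 6: 4·6 + 4 = 28; next = 27
base 6: 27 = 4·6 + 3; at 7: 4·7 + 3 = 31; next = 30
base 7: 30 = 4·7 + 2; at 8: 4·8 + 2 = 34; next = 33
base 8: 33 = 4·8 + 1; at 9: 4·9 + 1 = 37; next = 36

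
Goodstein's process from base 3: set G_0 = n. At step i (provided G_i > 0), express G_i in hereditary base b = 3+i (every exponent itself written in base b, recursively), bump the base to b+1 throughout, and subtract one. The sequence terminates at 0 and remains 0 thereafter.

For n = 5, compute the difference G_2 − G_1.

(0) 5|_3 = 3 + 2 ↦ 4 + 2|_4 = 6 ⇒ 5
(1) 5|_4 = 4 + 1 ↦ 5 + 1|_5 = 6 ⇒ 5

0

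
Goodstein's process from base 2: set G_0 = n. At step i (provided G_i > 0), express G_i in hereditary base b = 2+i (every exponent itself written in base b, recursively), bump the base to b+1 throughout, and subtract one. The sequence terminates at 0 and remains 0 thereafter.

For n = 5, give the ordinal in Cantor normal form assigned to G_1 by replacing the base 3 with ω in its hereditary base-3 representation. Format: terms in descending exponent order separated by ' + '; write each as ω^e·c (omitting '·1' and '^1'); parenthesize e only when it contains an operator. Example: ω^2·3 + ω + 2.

5 —HB2→ 2^2 + 1 —bump→ 3^3 + 1 = 28 —(−1)→ 27
27 —HB3→ 3^3 —bump→ 4^4 = 256 —(−1)→ 255

ω^ω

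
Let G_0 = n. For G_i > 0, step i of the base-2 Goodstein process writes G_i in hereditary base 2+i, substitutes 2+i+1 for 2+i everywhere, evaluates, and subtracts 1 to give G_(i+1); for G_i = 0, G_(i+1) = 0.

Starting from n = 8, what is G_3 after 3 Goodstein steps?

[0] 8 ≡ 2^(2 + 1) (base 2). Lift 3: 81. −1: 80.
[1] 80 ≡ 2·3^3 + 2·3^2 + 2·3 + 2 (base 3). Lift 4: 554. −1: 553.
[2] 553 ≡ 2·4^4 + 2·4^2 + 2·4 + 1 (base 4). Lift 5: 6311. −1: 6310.
[3] 6310 ≡ 2·5^5 + 2·5^2 + 2·5 (base 5). Lift 6: 93396. −1: 93395.

6310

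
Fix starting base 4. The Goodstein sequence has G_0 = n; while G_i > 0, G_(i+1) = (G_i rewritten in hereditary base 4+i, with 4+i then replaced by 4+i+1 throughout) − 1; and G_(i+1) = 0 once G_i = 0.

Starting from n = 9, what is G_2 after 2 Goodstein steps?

11

base 4: 9 = 2·4 + 1; at 5: 2·5 + 1 = 11; next = 10
base 5: 10 = 2·5; at 6: 2·6 = 12; next = 11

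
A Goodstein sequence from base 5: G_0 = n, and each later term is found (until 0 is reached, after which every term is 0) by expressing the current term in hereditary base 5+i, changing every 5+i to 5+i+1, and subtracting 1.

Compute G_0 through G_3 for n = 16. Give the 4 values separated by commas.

16, 18, 20, 21

[0] 16 ≡ 3·5 + 1 (base 5). Lift 6: 19. −1: 18.
[1] 18 ≡ 3·6 (base 6). Lift 7: 21. −1: 20.
[2] 20 ≡ 2·7 + 6 (base 7). Lift 8: 22. −1: 21.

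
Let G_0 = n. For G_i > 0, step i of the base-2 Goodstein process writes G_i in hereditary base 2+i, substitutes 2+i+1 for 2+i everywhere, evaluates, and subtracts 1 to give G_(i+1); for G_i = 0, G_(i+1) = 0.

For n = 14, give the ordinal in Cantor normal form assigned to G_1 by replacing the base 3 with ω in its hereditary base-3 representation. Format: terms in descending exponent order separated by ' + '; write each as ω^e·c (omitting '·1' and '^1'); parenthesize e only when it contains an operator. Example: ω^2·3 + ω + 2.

ω^(ω + 1) + ω^ω + 2

step 0: 14 = 2^(2 + 1) + 2^2 + 2; sub 3 for 2: 3^(3 + 1) + 3^3 + 3; = 111; G_1 = 111−1 = 110
step 1: 110 = 3^(3 + 1) + 3^3 + 2; sub 4 for 3: 4^(4 + 1) + 4^4 + 2; = 1282; G_2 = 1282−1 = 1281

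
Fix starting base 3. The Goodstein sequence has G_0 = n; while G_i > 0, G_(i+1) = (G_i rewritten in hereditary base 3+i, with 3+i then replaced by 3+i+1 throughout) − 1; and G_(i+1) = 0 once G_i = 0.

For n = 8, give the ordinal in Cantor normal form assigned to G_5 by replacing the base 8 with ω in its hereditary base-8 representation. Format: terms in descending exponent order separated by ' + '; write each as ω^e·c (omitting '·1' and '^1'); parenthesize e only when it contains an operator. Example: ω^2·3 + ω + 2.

ω + 3

step 0: 8 = 2·3 + 2; sub 4 for 3: 2·4 + 2; = 10; G_1 = 10−1 = 9
step 1: 9 = 2·4 + 1; sub 5 for 4: 2·5 + 1; = 11; G_2 = 11−1 = 10
step 2: 10 = 2·5; sub 6 for 5: 2·6; = 12; G_3 = 12−1 = 11
step 3: 11 = 6 + 5; sub 7 for 6: 7 + 5; = 12; G_4 = 12−1 = 11
step 4: 11 = 7 + 4; sub 8 for 7: 8 + 4; = 12; G_5 = 12−1 = 11
step 5: 11 = 8 + 3; sub 9 for 8: 9 + 3; = 12; G_6 = 12−1 = 11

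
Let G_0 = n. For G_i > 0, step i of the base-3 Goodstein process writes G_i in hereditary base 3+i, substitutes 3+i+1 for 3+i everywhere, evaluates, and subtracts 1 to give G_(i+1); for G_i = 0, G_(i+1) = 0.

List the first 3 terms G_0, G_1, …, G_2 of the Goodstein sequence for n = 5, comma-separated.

step 0: 5 = 3 + 2; sub 4 for 3: 4 + 2; = 6; G_1 = 6−1 = 5
step 1: 5 = 4 + 1; sub 5 for 4: 5 + 1; = 6; G_2 = 6−1 = 5

5, 5, 5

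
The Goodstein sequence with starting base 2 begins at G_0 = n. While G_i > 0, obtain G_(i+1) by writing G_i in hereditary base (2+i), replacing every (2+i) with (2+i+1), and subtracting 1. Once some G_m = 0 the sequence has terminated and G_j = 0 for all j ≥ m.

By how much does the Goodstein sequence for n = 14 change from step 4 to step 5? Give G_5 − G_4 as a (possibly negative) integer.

14 —HB2→ 2^(2 + 1) + 2^2 + 2 —bump→ 3^(3 + 1) + 3^3 + 3 = 111 —(−1)→ 110
110 —HB3→ 3^(3 + 1) + 3^3 + 2 —bump→ 4^(4 + 1) + 4^4 + 2 = 1282 —(−1)→ 1281
1281 —HB4→ 4^(4 + 1) + 4^4 + 1 —bump→ 5^(5 + 1) + 5^5 + 1 = 18751 —(−1)→ 18750
18750 —HB5→ 5^(5 + 1) + 5^5 —bump→ 6^(6 + 1) + 6^6 = 326592 —(−1)→ 326591
326591 —HB6→ 6^(6 + 1) + 5·6^5 + 5·6^4 + 5·6^3 + 5·6^2 + 5·6 + 5 —bump→ 7^(7 + 1) + 5·7^5 + 5·7^4 + 5·7^3 + 5·7^2 + 5·7 + 5 = 5862841 —(−1)→ 5862840

5536249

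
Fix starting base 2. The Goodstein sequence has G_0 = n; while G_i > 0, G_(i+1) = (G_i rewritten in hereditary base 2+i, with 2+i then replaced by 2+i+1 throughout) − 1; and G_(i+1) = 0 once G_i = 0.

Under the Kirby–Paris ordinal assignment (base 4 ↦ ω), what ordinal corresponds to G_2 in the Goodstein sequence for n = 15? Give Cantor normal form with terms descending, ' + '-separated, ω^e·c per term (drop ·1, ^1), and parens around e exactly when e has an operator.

15 —HB2→ 2^(2 + 1) + 2^2 + 2 + 1 —bump→ 3^(3 + 1) + 3^3 + 3 + 1 = 112 —(−1)→ 111
111 —HB3→ 3^(3 + 1) + 3^3 + 3 —bump→ 4^(4 + 1) + 4^4 + 4 = 1284 —(−1)→ 1283

ω^(ω + 1) + ω^ω + 3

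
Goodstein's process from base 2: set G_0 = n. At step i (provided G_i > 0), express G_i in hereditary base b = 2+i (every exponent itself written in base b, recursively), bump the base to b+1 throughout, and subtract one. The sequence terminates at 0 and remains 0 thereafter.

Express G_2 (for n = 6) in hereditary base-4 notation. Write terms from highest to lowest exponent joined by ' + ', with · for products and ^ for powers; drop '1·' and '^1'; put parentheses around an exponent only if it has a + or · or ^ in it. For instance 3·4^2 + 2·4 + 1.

step 0: 6 = 2^2 + 2; sub 3 for 2: 3^3 + 3; = 30; G_1 = 30−1 = 29
step 1: 29 = 3^3 + 2; sub 4 for 3: 4^4 + 2; = 258; G_2 = 258−1 = 257

4^4 + 1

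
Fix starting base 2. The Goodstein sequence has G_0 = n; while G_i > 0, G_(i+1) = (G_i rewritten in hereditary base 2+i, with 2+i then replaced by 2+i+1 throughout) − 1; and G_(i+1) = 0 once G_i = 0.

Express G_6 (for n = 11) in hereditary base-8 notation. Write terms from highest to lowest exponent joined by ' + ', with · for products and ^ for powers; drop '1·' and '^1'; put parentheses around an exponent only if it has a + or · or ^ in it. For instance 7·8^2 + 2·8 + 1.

7·8^8 + 7·8^7 + 7·8^6 + 7·8^5 + 7·8^4 + 7·8^3 + 7·8^2 + 7·8 + 7

G_0=11  [base 2] 2^(2 + 1) + 2 + 1  →[2↦3]→  3^(3 + 1) + 3 + 1 = 85  −1 ⇒ G_1=84
G_1=84  [base 3] 3^(3 + 1) + 3  →[3↦4]→  4^(4 + 1) + 4 = 1028  −1 ⇒ G_2=1027
G_2=1027  [base 4] 4^(4 + 1) + 3  →[4↦5]→  5^(5 + 1) + 3 = 15628  −1 ⇒ G_3=15627
G_3=15627  [base 5] 5^(5 + 1) + 2  →[5↦6]→  6^(6 + 1) + 2 = 279938  −1 ⇒ G_4=279937
G_4=279937  [base 6] 6^(6 + 1) + 1  →[6↦7]→  7^(7 + 1) + 1 = 5764802  −1 ⇒ G_5=5764801
G_5=5764801  [base 7] 7^(7 + 1)  →[7↦8]→  8^(8 + 1) = 134217728  −1 ⇒ G_6=134217727
G_6=134217727  [base 8] 7·8^8 + 7·8^7 + 7·8^6 + 7·8^5 + 7·8^4 + 7·8^3 + 7·8^2 + 7·8 + 7  →[8↦9]→  7·9^9 + 7·9^7 + 7·9^6 + 7·9^5 + 7·9^4 + 7·9^3 + 7·9^2 + 7·9 + 7 = 2749609303  −1 ⇒ G_7=2749609302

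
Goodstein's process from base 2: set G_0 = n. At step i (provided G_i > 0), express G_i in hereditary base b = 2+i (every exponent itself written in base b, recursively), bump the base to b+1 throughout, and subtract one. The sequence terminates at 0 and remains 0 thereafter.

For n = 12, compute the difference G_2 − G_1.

958

12 —HB2→ 2^(2 + 1) + 2^2 —bump→ 3^(3 + 1) + 3^3 = 108 —(−1)→ 107
107 —HB3→ 3^(3 + 1) + 2·3^2 + 2·3 + 2 —bump→ 4^(4 + 1) + 2·4^2 + 2·4 + 2 = 1066 —(−1)→ 1065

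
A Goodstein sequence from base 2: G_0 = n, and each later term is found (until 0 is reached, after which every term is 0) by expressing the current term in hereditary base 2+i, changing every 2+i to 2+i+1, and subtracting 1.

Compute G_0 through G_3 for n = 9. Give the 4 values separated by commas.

base 2: 9 = 2^(2 + 1) + 1; at 3: 3^(3 + 1) + 1 = 82; next = 81
base 3: 81 = 3^(3 + 1); at 4: 4^(4 + 1) = 1024; next = 1023
base 4: 1023 = 3·4^4 + 3·4^3 + 3·4^2 + 3·4 + 3; at 5: 3·5^5 + 3·5^3 + 3·5^2 + 3·5 + 3 = 9843; next = 9842

9, 81, 1023, 9842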